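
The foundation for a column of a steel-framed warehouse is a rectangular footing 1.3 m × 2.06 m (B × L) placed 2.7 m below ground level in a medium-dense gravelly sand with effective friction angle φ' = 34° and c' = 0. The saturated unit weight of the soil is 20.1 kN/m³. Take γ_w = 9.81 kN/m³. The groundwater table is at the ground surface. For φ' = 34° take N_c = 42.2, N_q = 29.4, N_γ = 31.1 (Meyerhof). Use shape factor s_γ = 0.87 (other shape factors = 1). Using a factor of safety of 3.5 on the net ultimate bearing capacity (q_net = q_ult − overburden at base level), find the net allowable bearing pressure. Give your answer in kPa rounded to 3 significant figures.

With the water table at the surface the whole profile is submerged: γ' = 20.1 − 9.81 = 10.29 kN/m³, so q = γ'·D_f = 27.783 kPa; the same γ' applies in the ½γBN_γ term.
q_ult = q·N_q + 0.5·γ·B·N_γ·s_γ
     = 27.783 × 29.4 + 0.5 × 10.29 × 1.3 × 31.1 × 0.87
     = 816.82 + 180.97 = 997.79 kPa.
q_net = 997.79 − 27.783 = 970.01 kPa.
q_all(net) = 970.01 / 3.5 = 277.15 kPa.

q_all(net) ≈ 277 kPa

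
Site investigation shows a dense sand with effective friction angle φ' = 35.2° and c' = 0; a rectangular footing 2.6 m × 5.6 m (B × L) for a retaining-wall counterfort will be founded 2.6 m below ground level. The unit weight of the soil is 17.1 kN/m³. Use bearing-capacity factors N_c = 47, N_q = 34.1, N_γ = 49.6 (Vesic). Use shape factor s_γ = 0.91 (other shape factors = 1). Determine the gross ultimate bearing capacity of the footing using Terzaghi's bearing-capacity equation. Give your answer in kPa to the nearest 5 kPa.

q_ult ≈ 2520 kPa

Overburden at base level: q = 17.1 × 2.6 = 44.46 kPa.
Surcharge term q·N_q = 44.46 × 34.1 = 1516.1 kPa; self-weight term 0.5·γ·B·N_γ·s_γ = 0.5 × 17.1 × 2.6 × 49.6 × 0.91 = 1003.4 kPa.
q_ult = 1516.1 + 1003.4 = 2519.5 kPa.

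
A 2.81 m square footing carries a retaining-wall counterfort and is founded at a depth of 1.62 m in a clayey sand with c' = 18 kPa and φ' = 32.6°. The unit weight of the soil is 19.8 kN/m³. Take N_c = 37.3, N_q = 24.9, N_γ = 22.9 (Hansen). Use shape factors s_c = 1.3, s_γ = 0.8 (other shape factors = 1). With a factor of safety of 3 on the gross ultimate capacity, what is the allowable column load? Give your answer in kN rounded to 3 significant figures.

P_all ≈ 5740 kN

Overburden at base level: q = 19.8 × 1.62 = 32.076 kPa.
Cohesion term c·N_c·s_c = 18 × 37.3 × 1.3 = 872.82 kPa; surcharge term q·N_q = 32.076 × 24.9 = 798.69 kPa; self-weight term 0.5·γ·B·N_γ·s_γ = 0.5 × 19.8 × 2.81 × 22.9 × 0.8 = 509.64 kPa.
q_ult = 872.82 + 798.69 + 509.64 = 2181.2 kPa.
Gross allowable pressure q_all = 2181.2 / 3 = 727.05 kPa.
Footing area = 7.8961 m², so allowable column load = 727.05 × 7.8961 = 5740.9 kN.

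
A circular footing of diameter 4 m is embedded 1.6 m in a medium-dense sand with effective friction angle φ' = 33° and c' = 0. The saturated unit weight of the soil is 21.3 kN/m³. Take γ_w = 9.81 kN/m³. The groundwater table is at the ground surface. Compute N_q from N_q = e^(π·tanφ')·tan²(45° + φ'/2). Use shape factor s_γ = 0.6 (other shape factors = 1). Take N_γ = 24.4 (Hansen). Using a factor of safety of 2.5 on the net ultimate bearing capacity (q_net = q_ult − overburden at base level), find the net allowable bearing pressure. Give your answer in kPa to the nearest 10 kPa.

q_all(net) ≈ 320 kPa

N_q = e^(π·tan33°)·tan²(61.5°) = 26.09.
Water table at ground surface, so effective unit weight γ' = 21.3 − 9.81 = 11.49 kN/m³ is used throughout; overburden q = 11.49 × 1.6 = 18.384 kPa; the same γ' applies in the ½γBN_γ term.
Surcharge term q·N_q = 18.384 × 26.092 = 479.68 kPa; self-weight term 0.5·γ·B·N_γ·s_γ = 0.5 × 11.49 × 4 × 24.4 × 0.6 = 336.43 kPa.
q_ult = 479.68 + 336.43 = 816.1 kPa.
q_net = 816.1 − 18.384 = 797.72 kPa.
q_all(net) = 797.72 / 2.5 = 319.09 kPa.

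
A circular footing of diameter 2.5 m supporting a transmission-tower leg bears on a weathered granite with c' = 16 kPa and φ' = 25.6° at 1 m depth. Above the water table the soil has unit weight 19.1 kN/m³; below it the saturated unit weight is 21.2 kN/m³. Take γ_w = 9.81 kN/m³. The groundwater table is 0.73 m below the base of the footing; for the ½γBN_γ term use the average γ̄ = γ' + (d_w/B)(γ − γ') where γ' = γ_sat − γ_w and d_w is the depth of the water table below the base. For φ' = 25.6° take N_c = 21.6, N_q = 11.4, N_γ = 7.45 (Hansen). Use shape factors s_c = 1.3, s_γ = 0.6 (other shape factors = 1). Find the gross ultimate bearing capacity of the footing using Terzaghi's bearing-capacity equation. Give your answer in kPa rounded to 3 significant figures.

q_ult ≈ 743 kPa

Effective surcharge at the founding depth q = γ·D_f = 19.1 × 1 = 19.1 kPa.
With d_w = 0.73 m < B, γ̄ = 11.39 + (0.73/2.5) × (19.1 − 11.39) = 13.641 kN/m³.
q_ult = c·N_c·s_c + q·N_q + 0.5·γ·B·N_γ·s_γ
     = 16 × 21.6 × 1.3 + 19.1 × 11.4 + 0.5 × 13.641 × 2.5 × 7.45 × 0.6
     = 449.28 + 217.74 + 76.221 = 743.24 kPa.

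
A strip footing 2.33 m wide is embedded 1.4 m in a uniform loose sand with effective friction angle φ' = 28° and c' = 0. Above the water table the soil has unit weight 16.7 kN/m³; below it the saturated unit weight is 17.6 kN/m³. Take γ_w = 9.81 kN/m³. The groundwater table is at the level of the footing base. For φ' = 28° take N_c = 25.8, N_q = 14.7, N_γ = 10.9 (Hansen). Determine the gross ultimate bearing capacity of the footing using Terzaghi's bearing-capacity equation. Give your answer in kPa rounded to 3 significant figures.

q = γ·D_f = 16.7 × 1.4 = 23.38 kPa.
For the ½γBN_γ term take γ' = 17.6 − 9.81 = 7.79 kN/m³ (soil below base is submerged).
q·N_q = 23.38 × 14.7 = 343.69 kPa
0.5·γ·B·N_γ = 0.5 × 7.79 × 2.33 × 10.9 = 98.921 kPa
q_ult = 343.69 + 98.921 = 442.61 kPa.

q_ult ≈ 443 kPa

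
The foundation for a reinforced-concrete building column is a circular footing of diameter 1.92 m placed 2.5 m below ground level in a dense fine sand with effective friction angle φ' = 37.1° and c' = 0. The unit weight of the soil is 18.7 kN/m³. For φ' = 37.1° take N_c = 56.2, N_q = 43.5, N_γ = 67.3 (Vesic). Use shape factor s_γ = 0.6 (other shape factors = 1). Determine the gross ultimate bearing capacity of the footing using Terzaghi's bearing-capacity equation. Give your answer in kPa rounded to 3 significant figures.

Overburden at base level: q = 18.7 × 2.5 = 46.75 kPa.
Surcharge term q·N_q = 46.75 × 43.5 = 2033.6 kPa; self-weight term 0.5·γ·B·N_γ·s_γ = 0.5 × 18.7 × 1.92 × 67.3 × 0.6 = 724.9 kPa.
q_ult = 2033.6 + 724.9 = 2758.5 kPa.

q_ult ≈ 2760 kPa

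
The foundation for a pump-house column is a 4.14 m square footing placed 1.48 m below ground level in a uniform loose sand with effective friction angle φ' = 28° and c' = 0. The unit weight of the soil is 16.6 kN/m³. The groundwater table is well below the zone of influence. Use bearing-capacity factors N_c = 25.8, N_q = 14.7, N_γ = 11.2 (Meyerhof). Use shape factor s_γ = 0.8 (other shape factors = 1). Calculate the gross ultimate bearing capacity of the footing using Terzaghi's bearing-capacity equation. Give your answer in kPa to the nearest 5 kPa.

Effective surcharge at the founding depth q = γ·D_f = 16.6 × 1.48 = 24.568 kPa.
q_ult = q·N_q + 0.5·γ·B·N_γ·s_γ
     = 24.568 × 14.7 + 0.5 × 16.6 × 4.14 × 11.2 × 0.8
     = 361.15 + 307.88 = 669.03 kPa.

q_ult ≈ 670 kPa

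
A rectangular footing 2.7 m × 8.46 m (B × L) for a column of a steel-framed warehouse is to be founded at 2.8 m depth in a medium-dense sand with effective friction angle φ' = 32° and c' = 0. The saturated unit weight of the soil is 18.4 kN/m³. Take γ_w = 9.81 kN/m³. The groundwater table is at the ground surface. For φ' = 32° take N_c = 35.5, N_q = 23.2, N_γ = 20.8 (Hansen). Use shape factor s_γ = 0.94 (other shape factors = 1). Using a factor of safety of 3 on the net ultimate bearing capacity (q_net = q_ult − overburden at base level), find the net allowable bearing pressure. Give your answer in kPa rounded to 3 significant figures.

γ' = 18.4 − 9.81 = 8.59 kN/m³ (submerged throughout). q = 8.59 × 2.8 = 24.052 kPa; the same γ' applies in the ½γBN_γ term.
q·N_q = 24.052 × 23.2 = 558.01 kPa
0.5·γ·B·N_γ·s_γ = 0.5 × 8.59 × 2.7 × 20.8 × 0.94 = 226.73 kPa
q_ult = 558.01 + 226.73 = 784.74 kPa.
q_net = 784.74 − 24.052 = 760.69 kPa.
q_all(net) = 760.69 / 3 = 253.56 kPa.

q_all(net) ≈ 254 kPa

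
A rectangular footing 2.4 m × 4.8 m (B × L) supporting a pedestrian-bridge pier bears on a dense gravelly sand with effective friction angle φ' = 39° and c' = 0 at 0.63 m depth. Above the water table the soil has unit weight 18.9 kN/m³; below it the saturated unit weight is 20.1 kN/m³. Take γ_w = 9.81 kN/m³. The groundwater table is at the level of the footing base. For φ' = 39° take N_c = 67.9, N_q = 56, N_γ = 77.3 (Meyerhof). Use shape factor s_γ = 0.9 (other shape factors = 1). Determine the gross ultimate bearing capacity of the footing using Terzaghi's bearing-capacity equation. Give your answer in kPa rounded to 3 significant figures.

q_ult ≈ 1530 kPa

Overburden at base level: q = 18.9 × 0.63 = 11.907 kPa.
Below the base the soil is submerged, so the ½γBN_γ term uses γ' = 20.1 − 9.81 = 10.29 kN/m³.
Surcharge term q·N_q = 11.907 × 56 = 666.79 kPa; self-weight term 0.5·γ·B·N_γ·s_γ = 0.5 × 10.29 × 2.4 × 77.3 × 0.9 = 859.05 kPa.
q_ult = 666.79 + 859.05 = 1525.8 kPa.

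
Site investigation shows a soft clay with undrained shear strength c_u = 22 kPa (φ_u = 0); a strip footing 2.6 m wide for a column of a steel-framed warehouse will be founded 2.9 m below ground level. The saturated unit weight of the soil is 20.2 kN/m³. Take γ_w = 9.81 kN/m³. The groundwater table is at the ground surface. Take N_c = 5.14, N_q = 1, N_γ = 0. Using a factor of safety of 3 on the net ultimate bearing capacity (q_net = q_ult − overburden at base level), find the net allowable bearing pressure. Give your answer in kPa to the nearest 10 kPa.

Water table at ground surface, so effective unit weight γ' = 20.2 − 9.81 = 10.39 kN/m³ is used throughout; overburden q = 10.39 × 2.9 = 30.131 kPa.
Cohesion term c·N_c = 22 × 5.14 = 113.08 kPa; surcharge term q·N_q = 30.131 × 1 = 30.131 kPa.
q_ult = 113.08 + 30.131 = 143.21 kPa.
q_net = 143.21 − 30.131 = 113.08 kPa.
q_all(net) = 113.08 / 3 = 37.693 kPa.

q_all(net) ≈ 40 kPa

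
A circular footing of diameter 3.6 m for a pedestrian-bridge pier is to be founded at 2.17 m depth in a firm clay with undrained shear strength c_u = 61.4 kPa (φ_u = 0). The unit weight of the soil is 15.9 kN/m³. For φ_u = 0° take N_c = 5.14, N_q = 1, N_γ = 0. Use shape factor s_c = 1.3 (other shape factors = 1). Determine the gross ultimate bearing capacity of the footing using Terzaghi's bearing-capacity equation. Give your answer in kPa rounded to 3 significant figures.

q_ult ≈ 445 kPa

Overburden at base level: q = 15.9 × 2.17 = 34.503 kPa.
Cohesion term c·N_c·s_c = 61.4 × 5.14 × 1.3 = 410.27 kPa; surcharge term q·N_q = 34.503 × 1 = 34.503 kPa.
q_ult = 410.27 + 34.503 = 444.78 kPa.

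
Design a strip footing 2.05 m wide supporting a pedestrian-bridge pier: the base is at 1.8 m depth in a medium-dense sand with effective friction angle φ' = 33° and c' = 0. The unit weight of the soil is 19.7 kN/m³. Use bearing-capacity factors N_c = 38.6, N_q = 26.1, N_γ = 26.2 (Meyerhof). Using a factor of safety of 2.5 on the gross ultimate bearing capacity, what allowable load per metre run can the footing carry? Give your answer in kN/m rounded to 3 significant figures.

≈ 1190 kN/m

Effective surcharge at the founding depth q = γ·D_f = 19.7 × 1.8 = 35.46 kPa.
q_ult = q·N_q + 0.5·γ·B·N_γ
     = 35.46 × 26.1 + 0.5 × 19.7 × 2.05 × 26.2
     = 925.51 + 529.04 = 1454.5 kPa.
Gross allowable pressure q_all = 1454.5 / 2.5 = 581.82 kPa.
Allowable wall load = q_all × B = 581.82 × 2.05 = 1192.7 kN per metre run.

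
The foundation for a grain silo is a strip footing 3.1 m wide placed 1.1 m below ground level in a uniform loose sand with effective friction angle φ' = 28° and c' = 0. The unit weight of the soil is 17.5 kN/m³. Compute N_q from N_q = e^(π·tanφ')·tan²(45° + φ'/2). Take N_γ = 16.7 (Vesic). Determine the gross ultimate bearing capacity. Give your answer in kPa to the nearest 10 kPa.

q_ult ≈ 740 kPa

tan28° = 0.5317, so N_q = e^(π×0.5317)·tan²(59°) = 5.314 × 2.77 = 14.72.
Overburden at base level: q = 17.5 × 1.1 = 19.25 kPa.
Surcharge term q·N_q = 19.25 × 14.72 = 283.36 kPa; self-weight term 0.5·γ·B·N_γ = 0.5 × 17.5 × 3.1 × 16.7 = 452.99 kPa.
q_ult = 283.36 + 452.99 = 736.35 kPa.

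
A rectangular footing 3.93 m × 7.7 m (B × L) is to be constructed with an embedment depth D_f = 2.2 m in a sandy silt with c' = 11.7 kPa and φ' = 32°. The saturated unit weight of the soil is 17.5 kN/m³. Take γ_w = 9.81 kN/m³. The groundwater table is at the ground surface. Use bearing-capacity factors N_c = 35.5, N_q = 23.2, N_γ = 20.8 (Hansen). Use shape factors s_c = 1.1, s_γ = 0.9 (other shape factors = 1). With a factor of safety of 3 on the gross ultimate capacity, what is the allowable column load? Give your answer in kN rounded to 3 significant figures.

P_all ≈ 11400 kN

γ' = 17.5 − 9.81 = 7.69 kN/m³ (submerged throughout). q = 7.69 × 2.2 = 16.918 kPa; the same γ' applies in the ½γBN_γ term.
c·N_c·s_c = 11.7 × 35.5 × 1.1 = 456.88 kPa
q·N_q = 16.918 × 23.2 = 392.5 kPa
0.5·γ·B·N_γ·s_γ = 0.5 × 7.69 × 3.93 × 20.8 × 0.9 = 282.88 kPa
q_ult = 456.88 + 392.5 + 282.88 = 1132.3 kPa.
Gross allowable pressure q_all = 1132.3 / 3 = 377.42 kPa.
Footing area = 30.261 m², so allowable column load = 377.42 × 30.261 = 11421 kN.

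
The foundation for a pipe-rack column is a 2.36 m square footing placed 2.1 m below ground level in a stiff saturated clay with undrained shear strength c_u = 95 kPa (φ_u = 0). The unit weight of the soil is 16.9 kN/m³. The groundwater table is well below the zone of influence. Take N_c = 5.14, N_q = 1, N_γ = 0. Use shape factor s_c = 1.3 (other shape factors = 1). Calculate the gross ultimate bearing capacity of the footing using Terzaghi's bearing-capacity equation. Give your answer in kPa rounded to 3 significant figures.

q_ult ≈ 670 kPa

Overburden at base level: q = 16.9 × 2.1 = 35.49 kPa.
Cohesion term c·N_c·s_c = 95 × 5.14 × 1.3 = 634.79 kPa; surcharge term q·N_q = 35.49 × 1 = 35.49 kPa.
q_ult = 634.79 + 35.49 = 670.28 kPa.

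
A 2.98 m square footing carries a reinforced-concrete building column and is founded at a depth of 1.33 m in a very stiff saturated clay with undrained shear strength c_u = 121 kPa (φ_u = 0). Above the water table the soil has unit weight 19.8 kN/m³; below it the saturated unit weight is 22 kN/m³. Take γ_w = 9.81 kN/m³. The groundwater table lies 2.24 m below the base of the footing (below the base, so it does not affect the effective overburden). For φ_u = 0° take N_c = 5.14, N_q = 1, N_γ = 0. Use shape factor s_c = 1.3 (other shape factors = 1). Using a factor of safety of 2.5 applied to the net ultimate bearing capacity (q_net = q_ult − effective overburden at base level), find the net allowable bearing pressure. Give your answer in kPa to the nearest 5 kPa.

q_all(net) ≈ 325 kPa

Effective surcharge at the founding depth q = γ·D_f = 19.8 × 1.33 = 26.334 kPa.
q_ult = c·N_c·s_c + q·N_q
     = 121 × 5.14 × 1.3 + 26.334 × 1
     = 808.52 + 26.334 = 834.86 kPa.
Net ultimate: q_net = 834.86 − 26.334 = 808.52 kPa.
q_all(net) = 808.52 / 2.5 = 323.41 kPa.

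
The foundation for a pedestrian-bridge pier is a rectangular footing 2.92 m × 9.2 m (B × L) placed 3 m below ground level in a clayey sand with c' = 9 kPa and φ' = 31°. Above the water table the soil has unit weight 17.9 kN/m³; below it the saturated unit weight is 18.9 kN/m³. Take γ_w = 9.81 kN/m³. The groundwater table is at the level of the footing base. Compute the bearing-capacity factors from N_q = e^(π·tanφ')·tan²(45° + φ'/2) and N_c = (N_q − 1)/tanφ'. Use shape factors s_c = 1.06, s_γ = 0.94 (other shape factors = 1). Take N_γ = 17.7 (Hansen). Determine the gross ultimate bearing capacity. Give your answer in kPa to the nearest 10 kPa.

tan31° = 0.6009, so N_q = e^(π×0.6009)·tan²(60.5°) = 6.604 × 3.124 = 20.63.
N_c = (20.63 − 1)/tan31° = 32.67.
Effective surcharge at the founding depth q = γ·D_f = 17.9 × 3 = 53.7 kPa.
The water table coincides with the base, so in the self-weight term γ → γ' = 9.09 kN/m³.
q_ult = c·N_c·s_c + q·N_q + 0.5·γ·B·N_γ·s_γ
     = 9 × 32.671 × 1.06 + 53.7 × 20.631 + 0.5 × 9.09 × 2.92 × 17.7 × 0.94
     = 311.68 + 1107.9 + 220.81 = 1640.4 kPa.

q_ult ≈ 1640 kPa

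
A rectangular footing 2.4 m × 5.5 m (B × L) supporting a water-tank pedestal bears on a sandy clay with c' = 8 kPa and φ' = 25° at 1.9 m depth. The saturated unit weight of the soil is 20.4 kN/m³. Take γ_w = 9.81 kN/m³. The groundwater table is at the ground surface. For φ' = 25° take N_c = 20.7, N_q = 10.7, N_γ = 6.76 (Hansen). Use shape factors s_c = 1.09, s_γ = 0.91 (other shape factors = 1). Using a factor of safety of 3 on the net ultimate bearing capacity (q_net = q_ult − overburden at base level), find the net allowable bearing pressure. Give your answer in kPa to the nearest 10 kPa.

Water table at ground surface, so effective unit weight γ' = 20.4 − 9.81 = 10.59 kN/m³ is used throughout; overburden q = 10.59 × 1.9 = 20.121 kPa; the same γ' applies in the ½γBN_γ term.
Cohesion term c·N_c·s_c = 8 × 20.7 × 1.09 = 180.5 kPa; surcharge term q·N_q = 20.121 × 10.7 = 215.29 kPa; self-weight term 0.5·γ·B·N_γ·s_γ = 0.5 × 10.59 × 2.4 × 6.76 × 0.91 = 78.175 kPa.
q_ult = 180.5 + 215.29 + 78.175 = 473.97 kPa.
q_net = 473.97 − 20.121 = 453.85 kPa.
q_all(net) = 453.85 / 3 = 151.28 kPa.

q_all(net) ≈ 150 kPa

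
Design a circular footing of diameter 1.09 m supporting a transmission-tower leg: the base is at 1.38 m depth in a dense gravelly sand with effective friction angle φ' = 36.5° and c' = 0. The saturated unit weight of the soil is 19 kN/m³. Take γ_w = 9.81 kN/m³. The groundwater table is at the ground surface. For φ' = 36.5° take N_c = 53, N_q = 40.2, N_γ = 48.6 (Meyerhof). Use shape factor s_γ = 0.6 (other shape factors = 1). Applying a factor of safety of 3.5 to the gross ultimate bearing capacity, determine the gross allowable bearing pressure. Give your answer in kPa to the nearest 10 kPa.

With the water table at the surface the whole profile is submerged: γ' = 19 − 9.81 = 9.19 kN/m³, so q = γ'·D_f = 12.682 kPa; the same γ' applies in the ½γBN_γ term.
q_ult = q·N_q + 0.5·γ·B·N_γ·s_γ
     = 12.682 × 40.2 + 0.5 × 9.19 × 1.09 × 48.6 × 0.6
     = 509.82 + 146.05 = 655.87 kPa.
q_all = q_ult / FS = 655.87 / 3.5 = 187.39 kPa.

q_all ≈ 190 kPa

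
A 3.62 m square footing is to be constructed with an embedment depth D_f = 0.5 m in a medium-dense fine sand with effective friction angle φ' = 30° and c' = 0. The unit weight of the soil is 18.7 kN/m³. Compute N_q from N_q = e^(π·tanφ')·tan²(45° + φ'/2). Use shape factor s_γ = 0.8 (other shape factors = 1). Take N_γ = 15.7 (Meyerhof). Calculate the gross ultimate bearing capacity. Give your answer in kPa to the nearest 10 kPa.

q_ult ≈ 600 kPa

tan30° = 0.5774, so N_q = e^(π×0.5774)·tan²(60°) = 6.134 × 3.0 = 18.4.
Overburden at base level: q = 18.7 × 0.5 = 9.35 kPa.
Surcharge term q·N_q = 9.35 × 18.401 = 172.05 kPa; self-weight term 0.5·γ·B·N_γ·s_γ = 0.5 × 18.7 × 3.62 × 15.7 × 0.8 = 425.12 kPa.
q_ult = 172.05 + 425.12 = 597.17 kPa.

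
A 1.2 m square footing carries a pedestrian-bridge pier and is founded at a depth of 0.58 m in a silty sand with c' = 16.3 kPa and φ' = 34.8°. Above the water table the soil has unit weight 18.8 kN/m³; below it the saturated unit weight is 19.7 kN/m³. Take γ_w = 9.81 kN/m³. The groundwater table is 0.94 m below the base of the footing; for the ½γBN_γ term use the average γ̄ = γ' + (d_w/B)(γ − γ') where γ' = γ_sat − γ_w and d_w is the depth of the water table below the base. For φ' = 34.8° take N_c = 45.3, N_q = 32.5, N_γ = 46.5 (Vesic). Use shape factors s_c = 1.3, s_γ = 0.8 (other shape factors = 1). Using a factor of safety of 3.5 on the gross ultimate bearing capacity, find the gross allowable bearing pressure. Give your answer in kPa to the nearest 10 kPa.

Overburden at base level: q = 18.8 × 0.58 = 10.904 kPa.
The water table is 0.94 m below the base (< B = 1.2 m), so the ½γBN_γ term uses γ̄ = γ' + (d_w/B)(γ − γ') = 9.89 + (0.94/1.2)(18.8 − 9.89) = 16.87 kN/m³.
Cohesion term c·N_c·s_c = 16.3 × 45.3 × 1.3 = 959.91 kPa; surcharge term q·N_q = 10.904 × 32.5 = 354.38 kPa; self-weight term 0.5·γ·B·N_γ·s_γ = 0.5 × 16.87 × 1.2 × 46.5 × 0.8 = 376.53 kPa.
q_ult = 959.91 + 354.38 + 376.53 = 1690.8 kPa.
q_all = 1690.8 / 3.5 = 483.09 kPa.

q_all ≈ 480 kPa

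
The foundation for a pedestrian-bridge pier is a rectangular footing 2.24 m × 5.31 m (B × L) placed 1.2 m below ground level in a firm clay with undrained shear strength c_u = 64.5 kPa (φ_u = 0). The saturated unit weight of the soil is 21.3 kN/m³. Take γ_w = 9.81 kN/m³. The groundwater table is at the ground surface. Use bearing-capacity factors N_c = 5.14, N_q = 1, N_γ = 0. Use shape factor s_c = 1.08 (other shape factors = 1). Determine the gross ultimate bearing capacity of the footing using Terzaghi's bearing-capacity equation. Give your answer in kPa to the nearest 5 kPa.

q_ult ≈ 370 kPa

Water table at ground surface, so effective unit weight γ' = 21.3 − 9.81 = 11.49 kN/m³ is used throughout; overburden q = 11.49 × 1.2 = 13.788 kPa.
Cohesion term c·N_c·s_c = 64.5 × 5.14 × 1.08 = 358.05 kPa; surcharge term q·N_q = 13.788 × 1 = 13.788 kPa.
q_ult = 358.05 + 13.788 = 371.84 kPa.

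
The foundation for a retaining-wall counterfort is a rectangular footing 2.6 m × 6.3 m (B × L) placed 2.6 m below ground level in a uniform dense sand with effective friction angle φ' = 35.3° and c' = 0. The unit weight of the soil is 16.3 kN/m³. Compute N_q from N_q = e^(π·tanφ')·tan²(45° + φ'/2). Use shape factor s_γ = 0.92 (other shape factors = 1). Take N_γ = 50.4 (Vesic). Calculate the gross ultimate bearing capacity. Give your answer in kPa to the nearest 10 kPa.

tan35.3° = 0.708, so N_q = e^(π×0.708)·tan²(62.65°) = 9.248 × 3.738 = 34.57.
Effective surcharge at the founding depth q = γ·D_f = 16.3 × 2.6 = 42.38 kPa.
q_ult = q·N_q + 0.5·γ·B·N_γ·s_γ
     = 42.38 × 34.565 + 0.5 × 16.3 × 2.6 × 50.4 × 0.92
     = 1464.9 + 982.54 = 2447.4 kPa.

q_ult ≈ 2450 kPa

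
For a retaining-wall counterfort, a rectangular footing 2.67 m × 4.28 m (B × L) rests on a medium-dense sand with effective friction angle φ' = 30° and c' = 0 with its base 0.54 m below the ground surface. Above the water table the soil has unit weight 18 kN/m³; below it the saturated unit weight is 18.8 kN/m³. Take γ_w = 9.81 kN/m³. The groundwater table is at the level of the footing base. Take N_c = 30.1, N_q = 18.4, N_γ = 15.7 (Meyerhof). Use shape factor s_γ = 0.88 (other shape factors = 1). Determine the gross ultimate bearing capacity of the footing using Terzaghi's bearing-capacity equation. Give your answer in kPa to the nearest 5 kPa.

q = γ·D_f = 18 × 0.54 = 9.72 kPa.
For the ½γBN_γ term take γ' = 18.8 − 9.81 = 8.99 kN/m³ (soil below base is submerged).
q·N_q = 9.72 × 18.4 = 178.85 kPa
0.5·γ·B·N_γ·s_γ = 0.5 × 8.99 × 2.67 × 15.7 × 0.88 = 165.81 kPa
q_ult = 178.85 + 165.81 = 344.66 kPa.

q_ult ≈ 345 kPa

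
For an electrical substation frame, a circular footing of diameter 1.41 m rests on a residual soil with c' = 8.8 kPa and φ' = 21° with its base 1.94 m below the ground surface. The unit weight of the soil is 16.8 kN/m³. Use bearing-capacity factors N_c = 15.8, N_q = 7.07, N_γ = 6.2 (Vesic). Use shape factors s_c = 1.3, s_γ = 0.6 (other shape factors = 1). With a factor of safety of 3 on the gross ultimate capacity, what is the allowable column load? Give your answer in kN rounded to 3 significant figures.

P_all ≈ 237 kN

q = γ·D_f = 16.8 × 1.94 = 32.592 kPa.
c·N_c·s_c = 8.8 × 15.8 × 1.3 = 180.75 kPa
q·N_q = 32.592 × 7.07 = 230.43 kPa
0.5·γ·B·N_γ·s_γ = 0.5 × 16.8 × 1.41 × 6.2 × 0.6 = 44.06 kPa
q_ult = 180.75 + 230.43 + 44.06 = 455.24 kPa.
Gross allowable pressure q_all = 455.24 / 3 = 151.75 kPa.
Footing area = 1.5615 m², so allowable column load = 151.75 × 1.5615 = 236.95 kN.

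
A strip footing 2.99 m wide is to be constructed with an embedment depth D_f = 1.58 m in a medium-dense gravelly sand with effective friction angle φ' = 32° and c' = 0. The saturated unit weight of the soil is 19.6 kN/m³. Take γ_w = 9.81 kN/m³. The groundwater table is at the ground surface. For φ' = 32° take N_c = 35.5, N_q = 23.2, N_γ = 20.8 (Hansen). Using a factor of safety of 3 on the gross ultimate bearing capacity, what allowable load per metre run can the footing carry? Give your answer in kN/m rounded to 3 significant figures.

≈ 661 kN/m

With the water table at the surface the whole profile is submerged: γ' = 19.6 − 9.81 = 9.79 kN/m³, so q = γ'·D_f = 15.468 kPa; the same γ' applies in the ½γBN_γ term.
q_ult = q·N_q + 0.5·γ·B·N_γ
     = 15.468 × 23.2 + 0.5 × 9.79 × 2.99 × 20.8
     = 358.86 + 304.43 = 663.29 kPa.
Gross allowable pressure q_all = 663.29 / 3 = 221.1 kPa.
Allowable wall load = q_all × B = 221.1 × 2.99 = 661.08 kN per metre run.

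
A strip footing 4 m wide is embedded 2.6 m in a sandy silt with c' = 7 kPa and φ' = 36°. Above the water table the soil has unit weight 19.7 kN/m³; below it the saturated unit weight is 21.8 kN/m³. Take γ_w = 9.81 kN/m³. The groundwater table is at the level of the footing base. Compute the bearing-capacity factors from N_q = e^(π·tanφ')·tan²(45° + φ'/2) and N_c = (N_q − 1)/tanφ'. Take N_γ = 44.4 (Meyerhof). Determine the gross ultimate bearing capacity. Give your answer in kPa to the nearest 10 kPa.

q_ult ≈ 3350 kPa

tan36° = 0.7265, so N_q = e^(π×0.7265)·tan²(63°) = 9.801 × 3.852 = 37.75.
N_c = (37.75 − 1)/tan36° = 50.59.
Overburden at base level: q = 19.7 × 2.6 = 51.22 kPa.
Below the base the soil is submerged, so the ½γBN_γ term uses γ' = 21.8 − 9.81 = 11.99 kN/m³.
Cohesion term c·N_c = 7 × 50.585 = 354.1 kPa; surcharge term q·N_q = 51.22 × 37.752 = 1933.7 kPa; self-weight term 0.5·γ·B·N_γ = 0.5 × 11.99 × 4 × 44.4 = 1064.7 kPa.
q_ult = 354.1 + 1933.7 + 1064.7 = 3352.5 kPa.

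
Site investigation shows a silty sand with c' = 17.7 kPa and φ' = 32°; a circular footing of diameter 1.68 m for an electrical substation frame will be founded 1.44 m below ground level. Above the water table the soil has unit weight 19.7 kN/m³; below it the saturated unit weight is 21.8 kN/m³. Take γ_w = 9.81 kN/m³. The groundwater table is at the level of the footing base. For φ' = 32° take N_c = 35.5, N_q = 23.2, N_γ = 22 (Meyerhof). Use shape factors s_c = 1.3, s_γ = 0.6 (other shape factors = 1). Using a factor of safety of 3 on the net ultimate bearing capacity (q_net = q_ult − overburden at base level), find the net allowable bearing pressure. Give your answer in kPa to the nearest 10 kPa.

q_all(net) ≈ 530 kPa

q = γ·D_f = 19.7 × 1.44 = 28.368 kPa.
For the ½γBN_γ term take γ' = 21.8 − 9.81 = 11.99 kN/m³ (soil below base is submerged).
c·N_c·s_c = 17.7 × 35.5 × 1.3 = 816.86 kPa
q·N_q = 28.368 × 23.2 = 658.14 kPa
0.5·γ·B·N_γ·s_γ = 0.5 × 11.99 × 1.68 × 22 × 0.6 = 132.95 kPa
q_ult = 816.86 + 658.14 + 132.95 = 1607.9 kPa.
q_net = 1607.9 − 28.368 = 1579.6 kPa.
q_all(net) = 1579.6 / 3 = 526.52 kPa.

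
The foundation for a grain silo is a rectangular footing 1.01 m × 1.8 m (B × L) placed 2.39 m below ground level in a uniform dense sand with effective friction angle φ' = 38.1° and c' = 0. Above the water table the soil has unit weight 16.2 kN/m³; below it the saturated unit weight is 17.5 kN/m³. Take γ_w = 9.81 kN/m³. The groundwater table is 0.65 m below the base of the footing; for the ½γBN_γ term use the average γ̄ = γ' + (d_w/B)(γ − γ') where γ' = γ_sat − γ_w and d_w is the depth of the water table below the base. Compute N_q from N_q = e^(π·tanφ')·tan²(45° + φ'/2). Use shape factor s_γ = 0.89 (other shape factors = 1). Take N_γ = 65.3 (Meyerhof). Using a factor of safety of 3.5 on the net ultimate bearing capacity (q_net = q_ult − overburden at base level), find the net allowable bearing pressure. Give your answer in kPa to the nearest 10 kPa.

N_q = e^(π·tan38.1°)·tan²(64.05°) = 49.59.
Overburden at base level: q = 16.2 × 2.39 = 38.718 kPa.
The water table is 0.65 m below the base (< B = 1.01 m), so the ½γBN_γ term uses γ̄ = γ' + (d_w/B)(γ − γ') = 7.69 + (0.65/1.01)(16.2 − 7.69) = 13.167 kN/m³.
Surcharge term q·N_q = 38.718 × 49.587 = 1919.9 kPa; self-weight term 0.5·γ·B·N_γ·s_γ = 0.5 × 13.167 × 1.01 × 65.3 × 0.89 = 386.43 kPa.
q_ult = 1919.9 + 386.43 = 2306.3 kPa.
q_net = 2306.3 − 38.718 = 2267.6 kPa.
q_all(net) = 2267.6 / 3.5 = 647.89 kPa.

q_all(net) ≈ 650 kPa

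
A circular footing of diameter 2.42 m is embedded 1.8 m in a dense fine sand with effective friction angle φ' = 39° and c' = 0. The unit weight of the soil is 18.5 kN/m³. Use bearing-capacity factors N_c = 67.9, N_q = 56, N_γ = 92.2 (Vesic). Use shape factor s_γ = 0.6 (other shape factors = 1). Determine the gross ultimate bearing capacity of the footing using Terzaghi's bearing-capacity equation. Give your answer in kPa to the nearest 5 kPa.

q_ult ≈ 3105 kPa

q = γ·D_f = 18.5 × 1.8 = 33.3 kPa.
q·N_q = 33.3 × 56 = 1864.8 kPa
0.5·γ·B·N_γ·s_γ = 0.5 × 18.5 × 2.42 × 92.2 × 0.6 = 1238.3 kPa
q_ult = 1864.8 + 1238.3 = 3103.1 kPa.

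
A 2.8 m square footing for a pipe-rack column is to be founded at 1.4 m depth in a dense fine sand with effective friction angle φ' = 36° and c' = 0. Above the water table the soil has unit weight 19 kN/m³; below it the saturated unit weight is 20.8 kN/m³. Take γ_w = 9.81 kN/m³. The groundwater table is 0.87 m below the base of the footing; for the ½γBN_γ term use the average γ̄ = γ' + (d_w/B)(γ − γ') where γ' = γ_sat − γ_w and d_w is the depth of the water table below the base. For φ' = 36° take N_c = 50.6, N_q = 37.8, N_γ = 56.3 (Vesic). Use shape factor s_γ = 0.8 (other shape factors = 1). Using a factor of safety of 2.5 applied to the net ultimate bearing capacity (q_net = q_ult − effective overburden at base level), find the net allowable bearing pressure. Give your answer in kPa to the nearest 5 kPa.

Overburden at base level: q = 19 × 1.4 = 26.6 kPa.
The water table is 0.87 m below the base (< B = 2.8 m), so the ½γBN_γ term uses γ̄ = γ' + (d_w/B)(γ − γ') = 10.99 + (0.87/2.8)(19 − 10.99) = 13.479 kN/m³.
Surcharge term q·N_q = 26.6 × 37.8 = 1005.5 kPa; self-weight term 0.5·γ·B·N_γ·s_γ = 0.5 × 13.479 × 2.8 × 56.3 × 0.8 = 849.92 kPa.
q_ult = 1005.5 + 849.92 = 1855.4 kPa.
Net ultimate: q_net = 1855.4 − 26.6 = 1828.8 kPa.
q_all(net) = 1828.8 / 2.5 = 731.52 kPa.

q_all(net) ≈ 730 kPa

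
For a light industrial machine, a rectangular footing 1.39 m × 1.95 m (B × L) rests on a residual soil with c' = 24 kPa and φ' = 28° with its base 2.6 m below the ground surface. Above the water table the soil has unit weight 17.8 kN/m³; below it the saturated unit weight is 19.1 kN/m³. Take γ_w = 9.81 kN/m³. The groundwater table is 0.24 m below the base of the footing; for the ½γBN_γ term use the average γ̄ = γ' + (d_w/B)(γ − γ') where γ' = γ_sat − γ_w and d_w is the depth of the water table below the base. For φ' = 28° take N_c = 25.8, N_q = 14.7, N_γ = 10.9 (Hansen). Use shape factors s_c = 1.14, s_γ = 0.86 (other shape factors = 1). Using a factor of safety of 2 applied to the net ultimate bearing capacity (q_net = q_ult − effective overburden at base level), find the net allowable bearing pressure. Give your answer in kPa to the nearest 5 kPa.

q_all(net) ≈ 705 kPa

Overburden at base level: q = 17.8 × 2.6 = 46.28 kPa.
The water table is 0.24 m below the base (< B = 1.39 m), so the ½γBN_γ term uses γ̄ = γ' + (d_w/B)(γ − γ') = 9.29 + (0.24/1.39)(17.8 − 9.29) = 10.759 kN/m³.
Cohesion term c·N_c·s_c = 24 × 25.8 × 1.14 = 705.89 kPa; surcharge term q·N_q = 46.28 × 14.7 = 680.32 kPa; self-weight term 0.5·γ·B·N_γ·s_γ = 0.5 × 10.759 × 1.39 × 10.9 × 0.86 = 70.096 kPa.
q_ult = 705.89 + 680.32 + 70.096 = 1456.3 kPa.
Net ultimate: q_net = 1456.3 − 46.28 = 1410 kPa.
q_all(net) = 1410 / 2 = 705.01 kPa.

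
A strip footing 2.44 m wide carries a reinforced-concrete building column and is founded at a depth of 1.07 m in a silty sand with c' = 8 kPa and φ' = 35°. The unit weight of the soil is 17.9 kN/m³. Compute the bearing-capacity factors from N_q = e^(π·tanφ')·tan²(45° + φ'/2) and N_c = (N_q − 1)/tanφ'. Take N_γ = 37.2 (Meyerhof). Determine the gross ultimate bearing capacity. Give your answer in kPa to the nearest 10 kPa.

q_ult ≈ 1820 kPa

tan35° = 0.7002, so N_q = e^(π×0.7002)·tan²(62.5°) = 9.023 × 3.69 = 33.3.
N_c = (33.3 − 1)/tan35° = 46.12.
Overburden at base level: q = 17.9 × 1.07 = 19.153 kPa.
Cohesion term c·N_c = 8 × 46.124 = 368.99 kPa; surcharge term q·N_q = 19.153 × 33.296 = 637.72 kPa; self-weight term 0.5·γ·B·N_γ = 0.5 × 17.9 × 2.44 × 37.2 = 812.37 kPa.
q_ult = 368.99 + 637.72 + 812.37 = 1819.1 kPa.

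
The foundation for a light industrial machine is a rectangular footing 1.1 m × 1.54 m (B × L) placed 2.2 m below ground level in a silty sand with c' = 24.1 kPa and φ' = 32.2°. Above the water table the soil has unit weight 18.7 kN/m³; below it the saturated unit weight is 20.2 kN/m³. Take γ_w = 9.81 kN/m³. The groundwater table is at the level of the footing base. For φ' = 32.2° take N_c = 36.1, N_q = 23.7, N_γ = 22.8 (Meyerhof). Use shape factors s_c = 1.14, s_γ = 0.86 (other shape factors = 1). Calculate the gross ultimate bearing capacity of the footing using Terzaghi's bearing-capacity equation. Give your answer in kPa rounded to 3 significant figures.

q_ult ≈ 2080 kPa

q = γ·D_f = 18.7 × 2.2 = 41.14 kPa.
For the ½γBN_γ term take γ' = 20.2 − 9.81 = 10.39 kN/m³ (soil below base is submerged).
c·N_c·s_c = 24.1 × 36.1 × 1.14 = 991.81 kPa
q·N_q = 41.14 × 23.7 = 975.02 kPa
0.5·γ·B·N_γ·s_γ = 0.5 × 10.39 × 1.1 × 22.8 × 0.86 = 112.05 kPa
q_ult = 991.81 + 975.02 + 112.05 = 2078.9 kPa.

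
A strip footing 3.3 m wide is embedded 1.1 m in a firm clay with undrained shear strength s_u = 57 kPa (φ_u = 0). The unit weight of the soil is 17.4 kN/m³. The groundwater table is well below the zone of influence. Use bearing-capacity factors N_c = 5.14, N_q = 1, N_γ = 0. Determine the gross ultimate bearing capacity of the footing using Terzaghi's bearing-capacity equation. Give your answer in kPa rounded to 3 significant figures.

q = γ·D_f = 17.4 × 1.1 = 19.14 kPa.
c·N_c = 57 × 5.14 = 292.98 kPa
q·N_q = 19.14 × 1 = 19.14 kPa
q_ult = 292.98 + 19.14 = 312.12 kPa.

q_ult ≈ 312 kPa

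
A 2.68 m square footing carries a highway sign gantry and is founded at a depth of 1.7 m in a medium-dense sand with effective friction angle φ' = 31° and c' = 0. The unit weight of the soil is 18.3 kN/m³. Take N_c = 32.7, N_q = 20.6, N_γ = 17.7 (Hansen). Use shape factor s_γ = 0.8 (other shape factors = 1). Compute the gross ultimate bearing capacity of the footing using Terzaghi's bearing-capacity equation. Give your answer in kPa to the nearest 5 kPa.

q = γ·D_f = 18.3 × 1.7 = 31.11 kPa.
q·N_q = 31.11 × 20.6 = 640.87 kPa
0.5·γ·B·N_γ·s_γ = 0.5 × 18.3 × 2.68 × 17.7 × 0.8 = 347.23 kPa
q_ult = 640.87 + 347.23 = 988.1 kPa.

q_ult ≈ 990 kPa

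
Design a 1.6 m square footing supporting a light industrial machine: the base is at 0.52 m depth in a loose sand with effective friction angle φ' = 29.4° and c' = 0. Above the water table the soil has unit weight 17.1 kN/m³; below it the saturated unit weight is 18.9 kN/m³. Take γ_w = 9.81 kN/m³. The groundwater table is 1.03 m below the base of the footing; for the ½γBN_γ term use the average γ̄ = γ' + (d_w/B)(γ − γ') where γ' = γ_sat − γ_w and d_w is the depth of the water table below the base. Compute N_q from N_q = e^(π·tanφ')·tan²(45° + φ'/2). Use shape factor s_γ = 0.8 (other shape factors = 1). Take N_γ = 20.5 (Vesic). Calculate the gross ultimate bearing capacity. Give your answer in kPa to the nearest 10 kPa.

q_ult ≈ 340 kPa

tan29.4° = 0.5635, so N_q = e^(π×0.5635)·tan²(59.7°) = 5.872 × 2.929 = 17.2.
Effective surcharge at the founding depth q = γ·D_f = 17.1 × 0.52 = 8.892 kPa.
With d_w = 1.03 m < B, γ̄ = 9.09 + (1.03/1.6) × (17.1 − 9.09) = 14.246 kN/m³.
q_ult = q·N_q + 0.5·γ·B·N_γ·s_γ
     = 8.892 × 17.196 + 0.5 × 14.246 × 1.6 × 20.5 × 0.8
     = 152.91 + 186.91 = 339.82 kPa.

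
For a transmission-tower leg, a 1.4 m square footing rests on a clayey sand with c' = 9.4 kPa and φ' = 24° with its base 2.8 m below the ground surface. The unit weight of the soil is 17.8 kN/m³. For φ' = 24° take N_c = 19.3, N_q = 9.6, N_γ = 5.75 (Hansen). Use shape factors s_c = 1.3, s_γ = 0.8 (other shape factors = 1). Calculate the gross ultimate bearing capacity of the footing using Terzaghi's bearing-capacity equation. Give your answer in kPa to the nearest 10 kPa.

Overburden at base level: q = 17.8 × 2.8 = 49.84 kPa.
Cohesion term c·N_c·s_c = 9.4 × 19.3 × 1.3 = 235.85 kPa; surcharge term q·N_q = 49.84 × 9.6 = 478.46 kPa; self-weight term 0.5·γ·B·N_γ·s_γ = 0.5 × 17.8 × 1.4 × 5.75 × 0.8 = 57.316 kPa.
q_ult = 235.85 + 478.46 + 57.316 = 771.63 kPa.

q_ult ≈ 770 kPa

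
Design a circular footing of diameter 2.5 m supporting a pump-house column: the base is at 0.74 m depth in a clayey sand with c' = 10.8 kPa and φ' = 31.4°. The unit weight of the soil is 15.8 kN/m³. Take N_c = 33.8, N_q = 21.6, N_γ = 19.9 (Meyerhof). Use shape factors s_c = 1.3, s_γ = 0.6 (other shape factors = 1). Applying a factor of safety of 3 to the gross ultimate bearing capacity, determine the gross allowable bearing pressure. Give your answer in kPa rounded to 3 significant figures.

q_all ≈ 321 kPa

q = γ·D_f = 15.8 × 0.74 = 11.692 kPa.
c·N_c·s_c = 10.8 × 33.8 × 1.3 = 474.55 kPa
q·N_q = 11.692 × 21.6 = 252.55 kPa
0.5·γ·B·N_γ·s_γ = 0.5 × 15.8 × 2.5 × 19.9 × 0.6 = 235.81 kPa
q_ult = 474.55 + 252.55 + 235.81 = 962.91 kPa.
q_all = q_ult / FS = 962.91 / 3 = 320.97 kPa.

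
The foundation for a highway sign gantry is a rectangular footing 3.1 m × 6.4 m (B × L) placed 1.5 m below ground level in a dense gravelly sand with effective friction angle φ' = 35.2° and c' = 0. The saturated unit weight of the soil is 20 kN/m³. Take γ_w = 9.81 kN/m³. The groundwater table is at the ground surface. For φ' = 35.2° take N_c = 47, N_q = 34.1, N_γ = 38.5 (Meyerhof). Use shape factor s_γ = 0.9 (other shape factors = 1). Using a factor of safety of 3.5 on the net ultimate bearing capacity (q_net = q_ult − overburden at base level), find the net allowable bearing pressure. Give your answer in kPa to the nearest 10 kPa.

Water table at ground surface, so effective unit weight γ' = 20 − 9.81 = 10.19 kN/m³ is used throughout; overburden q = 10.19 × 1.5 = 15.285 kPa; the same γ' applies in the ½γBN_γ term.
Surcharge term q·N_q = 15.285 × 34.1 = 521.22 kPa; self-weight term 0.5·γ·B·N_γ·s_γ = 0.5 × 10.19 × 3.1 × 38.5 × 0.9 = 547.28 kPa.
q_ult = 521.22 + 547.28 = 1068.5 kPa.
q_net = 1068.5 − 15.285 = 1053.2 kPa.
q_all(net) = 1053.2 / 3.5 = 300.92 kPa.

q_all(net) ≈ 300 kPa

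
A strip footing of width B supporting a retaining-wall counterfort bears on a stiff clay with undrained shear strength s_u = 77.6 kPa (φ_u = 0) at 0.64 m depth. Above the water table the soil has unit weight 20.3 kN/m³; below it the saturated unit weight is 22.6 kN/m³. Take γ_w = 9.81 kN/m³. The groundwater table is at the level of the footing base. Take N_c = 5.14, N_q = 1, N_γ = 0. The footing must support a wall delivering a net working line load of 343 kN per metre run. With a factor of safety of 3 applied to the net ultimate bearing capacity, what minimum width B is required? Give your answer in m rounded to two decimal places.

B = 2.58 m

Effective surcharge at the founding depth q = γ·D_f = 20.3 × 0.64 = 12.992 kPa.
q_ult = c·N_c + q·N_q
     = 77.6 × 5.14 + 12.992 × 1
     = 398.86 + 12.992 = 411.86 kPa.
For φ = 0 the ½γBN_γ term vanishes, so q_ult is independent of B. q_net = 411.86 − 12.992 = 398.86 kPa; q_all(net) = 398.86/3 = 132.95 kPa.
Required width B = w / q_all(net) = 343 / 132.95 = 2.58 m.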